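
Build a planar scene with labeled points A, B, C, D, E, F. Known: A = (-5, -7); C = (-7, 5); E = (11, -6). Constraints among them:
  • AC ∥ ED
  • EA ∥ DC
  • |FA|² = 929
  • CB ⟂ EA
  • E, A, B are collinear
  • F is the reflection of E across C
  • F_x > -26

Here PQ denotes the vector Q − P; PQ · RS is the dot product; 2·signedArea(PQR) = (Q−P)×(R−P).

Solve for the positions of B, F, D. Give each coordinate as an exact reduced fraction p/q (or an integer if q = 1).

B = (-1605/257, -1819/257)
D = (9, 6)
F = (-25, 16)

1. B_x = -1605/257  [E, A, B are collinear ∩ CB ⟂ EA]
2. B_y = -1819/257  [E, A, B are collinear ∩ CB ⟂ EA]
   → B = (-1605/257, -1819/257)
3. F_x = -25  [F is the reflection of E across C]
4. F_y = 16  [F is the reflection of E across C]
   → F = (-25, 16)
5. D_x = 9  [EA ∥ DC ∩ AC ∥ ED]
6. D_y = 6  [EA ∥ DC ∩ AC ∥ ED]
   → D = (9, 6)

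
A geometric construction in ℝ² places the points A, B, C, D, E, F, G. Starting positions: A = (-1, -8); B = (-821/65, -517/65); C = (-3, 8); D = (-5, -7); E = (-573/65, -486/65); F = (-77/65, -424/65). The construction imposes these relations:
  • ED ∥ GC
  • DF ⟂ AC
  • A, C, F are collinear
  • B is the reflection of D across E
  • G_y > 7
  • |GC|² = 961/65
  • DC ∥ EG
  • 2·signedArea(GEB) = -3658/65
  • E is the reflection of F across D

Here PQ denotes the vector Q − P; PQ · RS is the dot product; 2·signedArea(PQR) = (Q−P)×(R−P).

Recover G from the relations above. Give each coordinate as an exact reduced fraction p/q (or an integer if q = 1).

G = (-443/65, 489/65)

1. G_x = -443/65  [ED ∥ GC ∩ DC ∥ EG]
2. G_y = 489/65  [ED ∥ GC ∩ DC ∥ EG]
   → G = (-443/65, 489/65)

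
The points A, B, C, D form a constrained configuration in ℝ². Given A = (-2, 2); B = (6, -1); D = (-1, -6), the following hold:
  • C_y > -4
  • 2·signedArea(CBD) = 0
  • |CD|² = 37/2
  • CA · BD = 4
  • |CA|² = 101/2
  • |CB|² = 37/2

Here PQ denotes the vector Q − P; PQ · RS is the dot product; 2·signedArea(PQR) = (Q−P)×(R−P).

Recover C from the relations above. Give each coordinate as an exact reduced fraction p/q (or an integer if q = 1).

1. C_x = 5/2  [2·signedArea(CBD) = 0 ∩ CA · BD = 4]
2. C_y = -7/2  [2·signedArea(CBD) = 0 ∩ CA · BD = 4]
   → C = (5/2, -7/2)

C = (5/2, -7/2)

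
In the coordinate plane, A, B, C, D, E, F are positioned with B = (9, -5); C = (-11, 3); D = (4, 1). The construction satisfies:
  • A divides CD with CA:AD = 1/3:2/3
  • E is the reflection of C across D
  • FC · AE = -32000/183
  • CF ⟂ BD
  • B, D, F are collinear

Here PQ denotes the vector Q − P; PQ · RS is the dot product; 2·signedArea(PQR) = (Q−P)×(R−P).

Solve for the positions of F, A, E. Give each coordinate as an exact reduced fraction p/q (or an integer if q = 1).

1. F_x = -191/61  [B, D, F are collinear ∩ CF ⟂ BD]
2. F_y = 583/61  [B, D, F are collinear ∩ CF ⟂ BD]
   → F = (-191/61, 583/61)
3. A_x = -6  [A divides CD with CA:AD = 1/3:2/3]
4. A_y = 7/3  [A divides CD with CA:AD = 1/3:2/3]
   → A = (-6, 7/3)
5. E_x = 19  [E is the reflection of C across D]
6. E_y = -1  [E is the reflection of C across D]
   → E = (19, -1)

A = (-6, 7/3)
E = (19, -1)
F = (-191/61, 583/61)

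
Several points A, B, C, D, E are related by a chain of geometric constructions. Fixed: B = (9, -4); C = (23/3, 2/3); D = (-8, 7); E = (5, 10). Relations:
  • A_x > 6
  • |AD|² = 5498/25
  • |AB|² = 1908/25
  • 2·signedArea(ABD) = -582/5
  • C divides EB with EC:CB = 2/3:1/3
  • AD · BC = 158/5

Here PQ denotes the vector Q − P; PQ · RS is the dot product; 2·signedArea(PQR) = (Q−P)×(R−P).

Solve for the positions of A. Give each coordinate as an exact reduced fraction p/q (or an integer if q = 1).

A = (33/5, 22/5)

1. A_x = 33/5  [AD · BC = 158/5 ∩ 2·signedArea(ABD) = -582/5]
2. A_y = 22/5  [AD · BC = 158/5 ∩ 2·signedArea(ABD) = -582/5]
   → A = (33/5, 22/5)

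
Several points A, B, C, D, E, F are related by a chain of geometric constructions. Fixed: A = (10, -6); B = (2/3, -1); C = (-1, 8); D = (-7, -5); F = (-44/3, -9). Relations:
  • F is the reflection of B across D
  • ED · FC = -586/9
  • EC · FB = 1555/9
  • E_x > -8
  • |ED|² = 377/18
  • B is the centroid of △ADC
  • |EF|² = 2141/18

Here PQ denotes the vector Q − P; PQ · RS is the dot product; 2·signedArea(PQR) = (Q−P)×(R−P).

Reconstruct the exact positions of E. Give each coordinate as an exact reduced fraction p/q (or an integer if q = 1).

E = (-47/6, -1/2)

1. E_x = -47/6  [EC · FB = 1555/9 ∩ ED · FC = -586/9]
2. E_y = -1/2  [EC · FB = 1555/9 ∩ ED · FC = -586/9]
   → E = (-47/6, -1/2)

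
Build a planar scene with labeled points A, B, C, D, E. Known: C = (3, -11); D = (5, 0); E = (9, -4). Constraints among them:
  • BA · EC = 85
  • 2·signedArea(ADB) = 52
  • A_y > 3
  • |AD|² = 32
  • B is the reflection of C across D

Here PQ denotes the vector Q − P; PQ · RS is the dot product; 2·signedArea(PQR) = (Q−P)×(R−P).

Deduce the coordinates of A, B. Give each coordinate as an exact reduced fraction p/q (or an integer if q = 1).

1. B_x = 7  [B is the reflection of C across D]
2. B_y = 11  [B is the reflection of C across D]
   → B = (7, 11)
3. A_x = 1  [2·signedArea(ADB) = 52 ∩ BA · EC = 85]
4. A_y = 4  [2·signedArea(ADB) = 52 ∩ BA · EC = 85]
   → A = (1, 4)

A = (1, 4)
B = (7, 11)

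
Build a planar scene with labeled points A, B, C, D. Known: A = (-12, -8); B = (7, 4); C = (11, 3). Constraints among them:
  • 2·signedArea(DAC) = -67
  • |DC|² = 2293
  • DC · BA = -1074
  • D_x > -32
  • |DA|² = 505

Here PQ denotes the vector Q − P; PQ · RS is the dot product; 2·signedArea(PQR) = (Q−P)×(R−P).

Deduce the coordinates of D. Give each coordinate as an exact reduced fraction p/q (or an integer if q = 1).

1. D_x = -31  [DC · BA = -1074 ∩ 2·signedArea(DAC) = -67]
2. D_y = -20  [DC · BA = -1074 ∩ 2·signedArea(DAC) = -67]
   → D = (-31, -20)

D = (-31, -20)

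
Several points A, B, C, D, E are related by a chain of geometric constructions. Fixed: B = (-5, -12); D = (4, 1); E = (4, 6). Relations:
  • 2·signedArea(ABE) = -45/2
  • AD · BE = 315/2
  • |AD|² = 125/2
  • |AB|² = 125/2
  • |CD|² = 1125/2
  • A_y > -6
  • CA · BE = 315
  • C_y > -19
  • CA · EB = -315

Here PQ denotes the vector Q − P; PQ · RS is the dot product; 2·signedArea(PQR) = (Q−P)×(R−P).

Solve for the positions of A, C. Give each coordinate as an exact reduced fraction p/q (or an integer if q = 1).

A = (-1/2, -11/2)
C = (-19/2, -37/2)

1. A_x = -1/2  [2·signedArea(ABE) = -45/2 ∩ AD · BE = 315/2]
2. A_y = -11/2  [2·signedArea(ABE) = -45/2 ∩ AD · BE = 315/2]
   → A = (-1/2, -11/2)
3. C_x = -19/2  [line 9·x + 18·y + 837/2 = 0 ∩ |CD|² = 1125/2]
4. C_y = -37/2  [line 9·x + 18·y + 837/2 = 0 ∩ |CD|² = 1125/2]
   → C = (-19/2, -37/2)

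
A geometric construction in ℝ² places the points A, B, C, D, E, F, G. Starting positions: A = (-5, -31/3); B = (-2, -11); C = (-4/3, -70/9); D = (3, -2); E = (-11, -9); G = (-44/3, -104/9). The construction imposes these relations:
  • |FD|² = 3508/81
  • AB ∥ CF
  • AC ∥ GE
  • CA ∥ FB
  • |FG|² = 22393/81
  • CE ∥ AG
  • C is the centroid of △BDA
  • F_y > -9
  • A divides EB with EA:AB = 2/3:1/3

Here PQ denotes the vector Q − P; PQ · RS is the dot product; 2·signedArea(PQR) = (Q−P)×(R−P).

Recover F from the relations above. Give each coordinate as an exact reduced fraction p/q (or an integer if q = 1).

F = (5/3, -76/9)

1. F_x = 5/3  [CA ∥ FB ∩ AB ∥ CF]
2. F_y = -76/9  [CA ∥ FB ∩ AB ∥ CF]
   → F = (5/3, -76/9)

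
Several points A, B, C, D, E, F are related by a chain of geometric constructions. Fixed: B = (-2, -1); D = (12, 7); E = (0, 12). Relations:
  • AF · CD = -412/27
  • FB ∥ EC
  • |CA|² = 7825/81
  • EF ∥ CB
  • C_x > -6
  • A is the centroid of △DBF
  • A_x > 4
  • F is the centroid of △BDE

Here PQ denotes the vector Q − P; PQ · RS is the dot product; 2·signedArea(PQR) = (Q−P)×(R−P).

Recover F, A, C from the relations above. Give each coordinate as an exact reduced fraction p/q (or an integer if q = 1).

A = (40/9, 4)
C = (-16/3, 5)
F = (10/3, 6)

1. F_x = 10/3  [F is the centroid of △BDE]
2. F_y = 6  [F is the centroid of △BDE]
   → F = (10/3, 6)
3. A_x = 40/9  [A is the centroid of △DBF]
4. A_y = 4  [A is the centroid of △DBF]
   → A = (40/9, 4)
5. C_x = -16/3  [EF ∥ CB ∩ FB ∥ EC]
6. C_y = 5  [EF ∥ CB ∩ FB ∥ EC]
   → C = (-16/3, 5)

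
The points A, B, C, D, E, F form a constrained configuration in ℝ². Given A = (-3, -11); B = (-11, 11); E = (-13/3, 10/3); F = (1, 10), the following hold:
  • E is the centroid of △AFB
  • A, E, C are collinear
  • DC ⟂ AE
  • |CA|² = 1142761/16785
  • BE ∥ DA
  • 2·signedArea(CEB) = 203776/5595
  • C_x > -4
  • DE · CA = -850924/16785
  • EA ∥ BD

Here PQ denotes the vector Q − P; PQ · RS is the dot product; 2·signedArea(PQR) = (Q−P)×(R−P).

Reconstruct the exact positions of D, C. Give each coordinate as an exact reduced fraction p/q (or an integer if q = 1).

C = (-21061/5595, -15578/5595)
D = (-29/3, -10/3)

1. D_x = -29/3  [BE ∥ DA ∩ EA ∥ BD]
2. D_y = -10/3  [BE ∥ DA ∩ EA ∥ BD]
   → D = (-29/3, -10/3)
3. C_x = -21061/5595  [A, E, C are collinear ∩ DC ⟂ AE]
4. C_y = -15578/5595  [A, E, C are collinear ∩ DC ⟂ AE]
   → C = (-21061/5595, -15578/5595)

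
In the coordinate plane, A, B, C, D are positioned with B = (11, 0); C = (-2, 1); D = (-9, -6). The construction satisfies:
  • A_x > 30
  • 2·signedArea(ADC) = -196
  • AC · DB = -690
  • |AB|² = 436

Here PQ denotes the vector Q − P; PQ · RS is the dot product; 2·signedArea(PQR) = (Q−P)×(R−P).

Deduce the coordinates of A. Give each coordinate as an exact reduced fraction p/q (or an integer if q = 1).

A = (31, 6)

1. A_x = 31  [2·signedArea(ADC) = -196 ∩ AC · DB = -690]
2. A_y = 6  [2·signedArea(ADC) = -196 ∩ AC · DB = -690]
   → A = (31, 6)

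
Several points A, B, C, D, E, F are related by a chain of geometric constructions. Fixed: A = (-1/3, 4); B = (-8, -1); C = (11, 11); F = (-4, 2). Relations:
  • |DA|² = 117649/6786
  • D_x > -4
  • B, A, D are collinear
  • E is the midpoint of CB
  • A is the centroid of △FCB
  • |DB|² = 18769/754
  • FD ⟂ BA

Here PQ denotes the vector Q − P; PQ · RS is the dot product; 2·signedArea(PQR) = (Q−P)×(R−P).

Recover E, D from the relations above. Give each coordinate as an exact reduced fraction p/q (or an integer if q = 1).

D = (-2881/754, 1301/754)
E = (3/2, 5)

1. E_x = 3/2  [E is the midpoint of CB]
2. E_y = 5  [E is the midpoint of CB]
   → E = (3/2, 5)
3. D_x = -2881/754  [B, A, D are collinear ∩ FD ⟂ BA]
4. D_y = 1301/754  [B, A, D are collinear ∩ FD ⟂ BA]
   → D = (-2881/754, 1301/754)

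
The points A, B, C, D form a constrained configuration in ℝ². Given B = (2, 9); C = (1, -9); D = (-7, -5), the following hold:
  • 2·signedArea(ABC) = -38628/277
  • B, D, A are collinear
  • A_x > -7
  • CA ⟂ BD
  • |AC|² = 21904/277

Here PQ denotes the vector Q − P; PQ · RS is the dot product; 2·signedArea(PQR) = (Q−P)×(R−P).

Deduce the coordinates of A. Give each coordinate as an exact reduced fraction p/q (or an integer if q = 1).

1. A_x = -1795/277  [B, D, A are collinear ∩ CA ⟂ BD]
2. A_y = -1161/277  [B, D, A are collinear ∩ CA ⟂ BD]
   → A = (-1795/277, -1161/277)

A = (-1795/277, -1161/277)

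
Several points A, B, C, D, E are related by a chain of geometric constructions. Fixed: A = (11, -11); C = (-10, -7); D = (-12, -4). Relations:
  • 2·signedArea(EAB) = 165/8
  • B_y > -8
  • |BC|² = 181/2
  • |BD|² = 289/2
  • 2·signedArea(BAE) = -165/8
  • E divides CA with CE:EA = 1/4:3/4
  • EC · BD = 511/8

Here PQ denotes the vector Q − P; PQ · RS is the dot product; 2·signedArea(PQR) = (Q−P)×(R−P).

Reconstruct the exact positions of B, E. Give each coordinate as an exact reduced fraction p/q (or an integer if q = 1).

1. E_x = -19/4  [E divides CA with CE:EA = 1/4:3/4]
2. E_y = -8  [E divides CA with CE:EA = 1/4:3/4]
   → E = (-19/4, -8)
3. B_x = -1/2  [2·signedArea(BAE) = -165/8 ∩ EC · BD = 511/8]
4. B_y = -15/2  [2·signedArea(BAE) = -165/8 ∩ EC · BD = 511/8]
   → B = (-1/2, -15/2)

B = (-1/2, -15/2)
E = (-19/4, -8)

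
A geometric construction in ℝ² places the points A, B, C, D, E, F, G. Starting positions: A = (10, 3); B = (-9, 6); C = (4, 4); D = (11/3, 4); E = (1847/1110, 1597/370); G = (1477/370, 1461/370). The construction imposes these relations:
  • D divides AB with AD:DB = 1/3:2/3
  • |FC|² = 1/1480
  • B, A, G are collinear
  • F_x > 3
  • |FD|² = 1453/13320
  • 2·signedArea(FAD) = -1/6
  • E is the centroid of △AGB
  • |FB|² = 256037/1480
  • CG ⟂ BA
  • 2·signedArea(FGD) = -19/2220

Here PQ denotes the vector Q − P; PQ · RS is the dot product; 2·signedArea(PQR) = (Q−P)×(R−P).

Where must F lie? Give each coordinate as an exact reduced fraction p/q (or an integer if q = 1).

F = (2957/740, 2941/740)

1. F_x = 2957/740  [line -1·x + -19/3·y + 175/6 = 0 ∩ |FB|² = 256037/1480]
2. F_y = 2941/740  [line -1·x + -19/3·y + 175/6 = 0 ∩ |FB|² = 256037/1480]
   → F = (2957/740, 2941/740)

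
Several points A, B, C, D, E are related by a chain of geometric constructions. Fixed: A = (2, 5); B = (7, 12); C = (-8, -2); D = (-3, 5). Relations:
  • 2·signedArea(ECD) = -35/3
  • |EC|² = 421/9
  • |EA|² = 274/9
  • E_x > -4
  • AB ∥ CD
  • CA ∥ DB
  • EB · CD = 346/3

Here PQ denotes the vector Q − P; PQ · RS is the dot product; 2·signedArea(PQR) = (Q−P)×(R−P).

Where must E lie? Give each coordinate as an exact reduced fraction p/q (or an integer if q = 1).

1. E_x = -3  [2·signedArea(ECD) = -35/3 ∩ EB · CD = 346/3]
2. E_y = 8/3  [2·signedArea(ECD) = -35/3 ∩ EB · CD = 346/3]
   → E = (-3, 8/3)

E = (-3, 8/3)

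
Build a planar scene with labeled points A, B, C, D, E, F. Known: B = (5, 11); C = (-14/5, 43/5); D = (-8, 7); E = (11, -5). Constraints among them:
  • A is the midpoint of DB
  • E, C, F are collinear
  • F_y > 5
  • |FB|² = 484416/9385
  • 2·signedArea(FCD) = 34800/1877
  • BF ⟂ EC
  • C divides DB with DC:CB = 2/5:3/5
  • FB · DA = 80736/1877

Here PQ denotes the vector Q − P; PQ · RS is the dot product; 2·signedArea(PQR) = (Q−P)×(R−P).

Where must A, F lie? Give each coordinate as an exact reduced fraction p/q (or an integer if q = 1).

A = (-3/2, 9)
F = (-403/9385, 55211/9385)

1. A_x = -3/2  [A is the midpoint of DB]
2. A_y = 9  [A is the midpoint of DB]
   → A = (-3/2, 9)
3. F_x = -403/9385  [E, C, F are collinear ∩ BF ⟂ EC]
4. F_y = 55211/9385  [E, C, F are collinear ∩ BF ⟂ EC]
   → F = (-403/9385, 55211/9385)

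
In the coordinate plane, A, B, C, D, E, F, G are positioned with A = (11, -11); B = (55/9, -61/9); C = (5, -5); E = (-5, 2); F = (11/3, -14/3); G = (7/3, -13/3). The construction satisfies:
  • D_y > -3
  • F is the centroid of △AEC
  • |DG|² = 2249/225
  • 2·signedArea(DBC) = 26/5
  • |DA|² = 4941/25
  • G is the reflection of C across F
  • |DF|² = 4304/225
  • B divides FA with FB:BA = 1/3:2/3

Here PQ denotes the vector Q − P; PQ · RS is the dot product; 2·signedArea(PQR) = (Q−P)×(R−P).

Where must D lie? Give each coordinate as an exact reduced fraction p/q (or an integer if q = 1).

D = (1/5, -2)

1. D_x = 1/5  [line -16/9·x + -10/9·y + -28/15 = 0 ∩ |DF|² = 4304/225]
2. D_y = -2  [line -16/9·x + -10/9·y + -28/15 = 0 ∩ |DF|² = 4304/225]
   → D = (1/5, -2)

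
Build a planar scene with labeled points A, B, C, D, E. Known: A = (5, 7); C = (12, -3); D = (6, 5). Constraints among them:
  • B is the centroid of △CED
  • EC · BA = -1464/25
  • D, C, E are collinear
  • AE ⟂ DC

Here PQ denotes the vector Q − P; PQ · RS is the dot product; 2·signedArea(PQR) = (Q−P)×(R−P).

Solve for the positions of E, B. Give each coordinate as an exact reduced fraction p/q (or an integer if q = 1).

B = (189/25, 73/25)
E = (117/25, 169/25)

1. E_x = 117/25  [D, C, E are collinear ∩ AE ⟂ DC]
2. E_y = 169/25  [D, C, E are collinear ∩ AE ⟂ DC]
   → E = (117/25, 169/25)
3. B_x = 189/25  [B is the centroid of △CED]
4. B_y = 73/25  [B is the centroid of △CED]
   → B = (189/25, 73/25)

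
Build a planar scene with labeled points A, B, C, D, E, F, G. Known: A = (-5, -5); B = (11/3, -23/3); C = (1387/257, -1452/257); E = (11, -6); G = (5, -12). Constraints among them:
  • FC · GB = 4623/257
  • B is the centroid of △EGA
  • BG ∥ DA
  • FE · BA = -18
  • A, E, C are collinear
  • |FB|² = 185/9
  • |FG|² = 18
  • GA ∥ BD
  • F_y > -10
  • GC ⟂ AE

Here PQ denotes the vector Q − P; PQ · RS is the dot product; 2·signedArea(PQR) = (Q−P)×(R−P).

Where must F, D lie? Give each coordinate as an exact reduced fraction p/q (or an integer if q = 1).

D = (-19/3, -2/3)
F = (8, -9)

1. F_x = 8  [FE · BA = -18 ∩ FC · GB = 4623/257]
2. F_y = -9  [FE · BA = -18 ∩ FC · GB = 4623/257]
   → F = (8, -9)
3. D_x = -19/3  [BG ∥ DA ∩ GA ∥ BD]
4. D_y = -2/3  [BG ∥ DA ∩ GA ∥ BD]
   → D = (-19/3, -2/3)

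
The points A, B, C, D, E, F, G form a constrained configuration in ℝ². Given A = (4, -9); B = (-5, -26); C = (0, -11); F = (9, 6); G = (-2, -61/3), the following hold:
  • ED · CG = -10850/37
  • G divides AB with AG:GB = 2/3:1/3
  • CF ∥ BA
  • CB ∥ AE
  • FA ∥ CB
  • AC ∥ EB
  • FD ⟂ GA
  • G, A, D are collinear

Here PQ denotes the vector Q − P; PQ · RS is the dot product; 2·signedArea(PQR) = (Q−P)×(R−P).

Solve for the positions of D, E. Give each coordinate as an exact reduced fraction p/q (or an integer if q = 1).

D = (418/37, 177/37)
E = (-1, -24)

1. D_x = 418/37  [G, A, D are collinear ∩ FD ⟂ GA]
2. D_y = 177/37  [G, A, D are collinear ∩ FD ⟂ GA]
   → D = (418/37, 177/37)
3. E_x = -1  [AC ∥ EB ∩ CB ∥ AE]
4. E_y = -24  [AC ∥ EB ∩ CB ∥ AE]
   → E = (-1, -24)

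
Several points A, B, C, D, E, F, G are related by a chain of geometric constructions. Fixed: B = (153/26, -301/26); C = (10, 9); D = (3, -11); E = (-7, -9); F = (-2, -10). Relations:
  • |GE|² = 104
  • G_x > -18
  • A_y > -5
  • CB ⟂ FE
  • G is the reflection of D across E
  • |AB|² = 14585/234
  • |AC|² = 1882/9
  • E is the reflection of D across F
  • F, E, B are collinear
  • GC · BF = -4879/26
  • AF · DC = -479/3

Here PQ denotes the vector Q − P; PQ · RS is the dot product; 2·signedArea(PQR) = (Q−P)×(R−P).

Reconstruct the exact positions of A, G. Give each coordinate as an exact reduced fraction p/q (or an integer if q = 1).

1. A_x = 11/3  [line -7·x + -20·y + -163/3 = 0 ∩ |AB|² = 14585/234]
2. A_y = -4  [line -7·x + -20·y + -163/3 = 0 ∩ |AB|² = 14585/234]
   → A = (11/3, -4)
3. G_x = -17  [G is the reflection of D across E]
4. G_y = -7  [G is the reflection of D across E]
   → G = (-17, -7)

A = (11/3, -4)
G = (-17, -7)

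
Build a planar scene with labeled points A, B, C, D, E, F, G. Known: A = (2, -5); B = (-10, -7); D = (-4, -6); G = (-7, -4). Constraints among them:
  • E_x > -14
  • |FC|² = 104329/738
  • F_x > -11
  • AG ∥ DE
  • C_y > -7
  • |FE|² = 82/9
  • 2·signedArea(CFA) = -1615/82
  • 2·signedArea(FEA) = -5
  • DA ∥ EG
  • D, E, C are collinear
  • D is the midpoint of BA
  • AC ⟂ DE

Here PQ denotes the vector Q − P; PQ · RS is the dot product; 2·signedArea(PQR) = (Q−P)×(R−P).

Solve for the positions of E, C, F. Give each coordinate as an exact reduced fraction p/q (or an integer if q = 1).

C = (149/82, -545/82)
E = (-13, -5)
F = (-10, -16/3)

1. E_x = -13  [DA ∥ EG ∩ AG ∥ DE]
2. E_y = -5  [DA ∥ EG ∩ AG ∥ DE]
   → E = (-13, -5)
3. C_x = 149/82  [D, E, C are collinear ∩ AC ⟂ DE]
4. C_y = -545/82  [D, E, C are collinear ∩ AC ⟂ DE]
   → C = (149/82, -545/82)
5. F_x = -10  [2·signedArea(FEA) = -5 ∩ 2·signedArea(CFA) = -1615/82]
6. F_y = -16/3  [2·signedArea(FEA) = -5 ∩ 2·signedArea(CFA) = -1615/82]
   → F = (-10, -16/3)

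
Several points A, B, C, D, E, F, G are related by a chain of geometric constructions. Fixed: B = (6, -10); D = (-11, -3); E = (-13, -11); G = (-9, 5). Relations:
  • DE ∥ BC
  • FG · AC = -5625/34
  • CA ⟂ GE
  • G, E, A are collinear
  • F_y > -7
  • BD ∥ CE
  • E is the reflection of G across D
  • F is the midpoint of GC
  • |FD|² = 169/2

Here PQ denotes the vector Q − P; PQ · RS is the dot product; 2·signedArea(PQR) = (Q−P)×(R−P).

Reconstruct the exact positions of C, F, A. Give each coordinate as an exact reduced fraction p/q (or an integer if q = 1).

A = (-232/17, -231/17)
C = (4, -18)
F = (-5/2, -13/2)

1. C_x = 4  [BD ∥ CE ∩ DE ∥ BC]
2. C_y = -18  [BD ∥ CE ∩ DE ∥ BC]
   → C = (4, -18)
3. F_x = -5/2  [F is the midpoint of GC]
4. F_y = -13/2  [F is the midpoint of GC]
   → F = (-5/2, -13/2)
5. A_x = -232/17  [G, E, A are collinear ∩ CA ⟂ GE]
6. A_y = -231/17  [G, E, A are collinear ∩ CA ⟂ GE]
   → A = (-232/17, -231/17)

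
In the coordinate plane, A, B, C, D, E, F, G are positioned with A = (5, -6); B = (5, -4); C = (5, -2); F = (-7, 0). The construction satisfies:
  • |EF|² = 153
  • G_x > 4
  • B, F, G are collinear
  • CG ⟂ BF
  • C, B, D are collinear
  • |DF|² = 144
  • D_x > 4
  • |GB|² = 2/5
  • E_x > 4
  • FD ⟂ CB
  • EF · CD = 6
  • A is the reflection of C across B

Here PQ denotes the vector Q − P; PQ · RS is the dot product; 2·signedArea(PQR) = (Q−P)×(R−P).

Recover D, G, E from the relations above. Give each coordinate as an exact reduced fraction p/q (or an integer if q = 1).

1. D_x = 5  [C, B, D are collinear ∩ FD ⟂ CB]
2. D_y = 0  [C, B, D are collinear ∩ FD ⟂ CB]
   → D = (5, 0)
3. G_x = 22/5  [B, F, G are collinear ∩ CG ⟂ BF]
4. G_y = -19/5  [B, F, G are collinear ∩ CG ⟂ BF]
   → G = (22/5, -19/5)
5. E_y = -3  [EF · CD = 6]
6. E_x = 5  [|EF|² = 153]
   → E = (5, -3)

D = (5, 0)
E = (5, -3)
G = (22/5, -19/5)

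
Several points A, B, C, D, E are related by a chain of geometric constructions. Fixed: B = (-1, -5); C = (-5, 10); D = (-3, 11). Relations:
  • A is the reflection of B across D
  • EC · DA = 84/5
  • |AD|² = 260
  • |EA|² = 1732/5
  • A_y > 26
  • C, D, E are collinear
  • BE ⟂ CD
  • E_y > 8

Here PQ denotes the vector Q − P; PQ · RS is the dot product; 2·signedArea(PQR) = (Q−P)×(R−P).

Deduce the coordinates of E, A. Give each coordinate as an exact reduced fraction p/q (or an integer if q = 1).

A = (-5, 27)
E = (-39/5, 43/5)

1. E_x = -39/5  [C, D, E are collinear ∩ BE ⟂ CD]
2. E_y = 43/5  [C, D, E are collinear ∩ BE ⟂ CD]
   → E = (-39/5, 43/5)
3. A_x = -5  [A is the reflection of B across D]
4. A_y = 27  [A is the reflection of B across D]
   → A = (-5, 27)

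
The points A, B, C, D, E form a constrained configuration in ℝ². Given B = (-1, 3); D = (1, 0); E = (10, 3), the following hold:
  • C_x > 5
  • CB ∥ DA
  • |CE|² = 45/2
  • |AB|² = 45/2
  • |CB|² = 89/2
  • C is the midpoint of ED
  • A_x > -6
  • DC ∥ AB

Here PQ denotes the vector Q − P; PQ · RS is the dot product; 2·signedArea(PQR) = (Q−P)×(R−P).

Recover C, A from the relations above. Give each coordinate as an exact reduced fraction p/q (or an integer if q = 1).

A = (-11/2, 3/2)
C = (11/2, 3/2)

1. C_x = 11/2  [C is the midpoint of ED]
2. C_y = 3/2  [C is the midpoint of ED]
   → C = (11/2, 3/2)
3. A_x = -11/2  [DC ∥ AB ∩ CB ∥ DA]
4. A_y = 3/2  [DC ∥ AB ∩ CB ∥ DA]
   → A = (-11/2, 3/2)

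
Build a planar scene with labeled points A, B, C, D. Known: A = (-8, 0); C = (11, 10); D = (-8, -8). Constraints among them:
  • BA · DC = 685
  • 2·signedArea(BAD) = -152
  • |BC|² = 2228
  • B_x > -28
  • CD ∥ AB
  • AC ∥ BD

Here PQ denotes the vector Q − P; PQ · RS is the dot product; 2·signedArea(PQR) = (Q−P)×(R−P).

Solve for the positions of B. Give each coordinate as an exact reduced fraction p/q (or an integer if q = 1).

1. B_x = -27  [AC ∥ BD ∩ CD ∥ AB]
2. B_y = -18  [AC ∥ BD ∩ CD ∥ AB]
   → B = (-27, -18)

B = (-27, -18)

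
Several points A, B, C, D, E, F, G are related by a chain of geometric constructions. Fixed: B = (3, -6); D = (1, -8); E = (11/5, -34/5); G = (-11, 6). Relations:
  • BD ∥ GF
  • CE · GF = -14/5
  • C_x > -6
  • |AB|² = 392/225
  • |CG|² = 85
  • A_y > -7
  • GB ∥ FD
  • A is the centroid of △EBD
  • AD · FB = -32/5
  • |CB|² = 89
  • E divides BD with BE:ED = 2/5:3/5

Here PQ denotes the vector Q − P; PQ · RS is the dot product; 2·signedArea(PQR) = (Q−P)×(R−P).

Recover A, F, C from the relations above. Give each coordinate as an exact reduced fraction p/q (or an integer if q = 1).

A = (31/15, -104/15)
C = (-5, -1)
F = (-13, 4)

1. A_x = 31/15  [A is the centroid of △EBD]
2. A_y = -104/15  [A is the centroid of △EBD]
   → A = (31/15, -104/15)
3. F_x = -13  [GB ∥ FD ∩ BD ∥ GF]
4. F_y = 4  [GB ∥ FD ∩ BD ∥ GF]
   → F = (-13, 4)
5. C_x = -5  [line 2·x + 2·y + 12 = 0 ∩ |CG|² = 85]
6. C_y = -1  [line 2·x + 2·y + 12 = 0 ∩ |CG|² = 85]
   → C = (-5, -1)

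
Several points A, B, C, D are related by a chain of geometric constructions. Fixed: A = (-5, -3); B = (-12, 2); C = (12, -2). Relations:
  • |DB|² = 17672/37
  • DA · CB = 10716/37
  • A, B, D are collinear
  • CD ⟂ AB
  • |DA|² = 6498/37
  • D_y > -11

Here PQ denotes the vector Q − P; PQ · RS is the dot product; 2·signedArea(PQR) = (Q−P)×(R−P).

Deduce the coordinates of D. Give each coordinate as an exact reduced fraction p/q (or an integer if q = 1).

1. D_x = 214/37  [A, B, D are collinear ∩ CD ⟂ AB]
2. D_y = -396/37  [A, B, D are collinear ∩ CD ⟂ AB]
   → D = (214/37, -396/37)

D = (214/37, -396/37)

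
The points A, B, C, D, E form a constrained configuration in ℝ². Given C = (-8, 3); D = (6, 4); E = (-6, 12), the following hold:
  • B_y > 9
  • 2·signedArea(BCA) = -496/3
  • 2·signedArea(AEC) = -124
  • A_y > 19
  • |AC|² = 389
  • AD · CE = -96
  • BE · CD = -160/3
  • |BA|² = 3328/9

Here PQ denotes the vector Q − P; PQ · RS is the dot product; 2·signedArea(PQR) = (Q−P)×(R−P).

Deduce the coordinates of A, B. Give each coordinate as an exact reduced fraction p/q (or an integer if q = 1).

A = (-18, 20)
B = (-2, 28/3)

1. A_x = -18  [2·signedArea(AEC) = -124 ∩ AD · CE = -96]
2. A_y = 20  [2·signedArea(AEC) = -124 ∩ AD · CE = -96]
   → A = (-18, 20)
3. B_x = -2  [2·signedArea(BCA) = -496/3 ∩ BE · CD = -160/3]
4. B_y = 28/3  [2·signedArea(BCA) = -496/3 ∩ BE · CD = -160/3]
   → B = (-2, 28/3)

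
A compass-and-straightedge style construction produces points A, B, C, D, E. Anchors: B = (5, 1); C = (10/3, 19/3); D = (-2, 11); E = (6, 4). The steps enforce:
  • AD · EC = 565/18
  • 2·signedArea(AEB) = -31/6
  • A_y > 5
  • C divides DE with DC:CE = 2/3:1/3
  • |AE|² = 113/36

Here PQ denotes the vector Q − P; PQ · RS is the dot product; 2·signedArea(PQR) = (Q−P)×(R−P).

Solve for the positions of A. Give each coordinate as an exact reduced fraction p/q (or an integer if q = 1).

1. A_x = 14/3  [2·signedArea(AEB) = -31/6 ∩ AD · EC = 565/18]
2. A_y = 31/6  [2·signedArea(AEB) = -31/6 ∩ AD · EC = 565/18]
   → A = (14/3, 31/6)

A = (14/3, 31/6)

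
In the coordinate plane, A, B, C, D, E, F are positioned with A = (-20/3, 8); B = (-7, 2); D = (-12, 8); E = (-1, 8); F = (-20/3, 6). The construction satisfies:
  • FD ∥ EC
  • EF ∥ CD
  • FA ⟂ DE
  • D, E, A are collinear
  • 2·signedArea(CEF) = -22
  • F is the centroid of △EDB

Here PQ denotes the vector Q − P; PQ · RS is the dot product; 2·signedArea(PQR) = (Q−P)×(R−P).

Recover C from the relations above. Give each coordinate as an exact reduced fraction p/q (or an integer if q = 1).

1. C_x = -19/3  [EF ∥ CD ∩ FD ∥ EC]
2. C_y = 10  [EF ∥ CD ∩ FD ∥ EC]
   → C = (-19/3, 10)

C = (-19/3, 10)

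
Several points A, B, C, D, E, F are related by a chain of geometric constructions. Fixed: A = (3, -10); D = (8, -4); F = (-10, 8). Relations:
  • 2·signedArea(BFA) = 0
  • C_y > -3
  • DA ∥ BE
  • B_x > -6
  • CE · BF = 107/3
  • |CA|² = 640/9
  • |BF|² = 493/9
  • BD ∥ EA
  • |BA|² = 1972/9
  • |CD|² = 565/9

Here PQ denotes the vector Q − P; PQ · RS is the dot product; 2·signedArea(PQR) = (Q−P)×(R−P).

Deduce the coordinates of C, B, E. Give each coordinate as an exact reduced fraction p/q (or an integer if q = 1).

B = (-17/3, 2)
C = (1/3, -2)
E = (-32/3, -4)

1. B_x = -17/3  [line 18·x + 13·y + 76 = 0 ∩ |BF|² = 493/9]
2. B_y = 2  [line 18·x + 13·y + 76 = 0 ∩ |BF|² = 493/9]
   → B = (-17/3, 2)
3. E_x = -32/3  [BD ∥ EA ∩ DA ∥ BE]
4. E_y = -4  [BD ∥ EA ∩ DA ∥ BE]
   → E = (-32/3, -4)
5. C_x = 1/3  [line 13/3·x + -6·y + -121/9 = 0 ∩ |CA|² = 640/9]
6. C_y = -2  [line 13/3·x + -6·y + -121/9 = 0 ∩ |CA|² = 640/9]
   → C = (1/3, -2)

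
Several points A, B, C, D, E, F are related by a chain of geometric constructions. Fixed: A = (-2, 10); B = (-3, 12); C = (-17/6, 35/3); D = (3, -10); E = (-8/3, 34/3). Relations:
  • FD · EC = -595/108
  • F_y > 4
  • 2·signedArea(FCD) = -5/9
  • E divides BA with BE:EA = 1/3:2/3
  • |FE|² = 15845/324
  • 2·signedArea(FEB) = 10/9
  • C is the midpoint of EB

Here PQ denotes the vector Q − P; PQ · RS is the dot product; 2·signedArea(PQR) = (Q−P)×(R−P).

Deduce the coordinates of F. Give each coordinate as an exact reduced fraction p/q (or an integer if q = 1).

1. F_x = -17/18  [2·signedArea(FCD) = -5/9 ∩ FD · EC = -595/108]
2. F_y = 41/9  [2·signedArea(FCD) = -5/9 ∩ FD · EC = -595/108]
   → F = (-17/18, 41/9)

F = (-17/18, 41/9)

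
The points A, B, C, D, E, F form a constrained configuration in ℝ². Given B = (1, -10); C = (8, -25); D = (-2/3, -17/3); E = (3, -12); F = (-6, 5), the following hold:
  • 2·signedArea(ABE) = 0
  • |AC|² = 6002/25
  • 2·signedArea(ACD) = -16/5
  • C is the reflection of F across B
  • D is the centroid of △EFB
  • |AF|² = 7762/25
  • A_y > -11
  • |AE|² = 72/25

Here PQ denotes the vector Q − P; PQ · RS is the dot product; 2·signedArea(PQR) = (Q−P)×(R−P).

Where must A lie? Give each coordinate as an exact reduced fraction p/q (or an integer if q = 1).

A = (9/5, -54/5)

1. A_x = 9/5  [2·signedArea(ABE) = 0 ∩ 2·signedArea(ACD) = -16/5]
2. A_y = -54/5  [2·signedArea(ABE) = 0 ∩ 2·signedArea(ACD) = -16/5]
   → A = (9/5, -54/5)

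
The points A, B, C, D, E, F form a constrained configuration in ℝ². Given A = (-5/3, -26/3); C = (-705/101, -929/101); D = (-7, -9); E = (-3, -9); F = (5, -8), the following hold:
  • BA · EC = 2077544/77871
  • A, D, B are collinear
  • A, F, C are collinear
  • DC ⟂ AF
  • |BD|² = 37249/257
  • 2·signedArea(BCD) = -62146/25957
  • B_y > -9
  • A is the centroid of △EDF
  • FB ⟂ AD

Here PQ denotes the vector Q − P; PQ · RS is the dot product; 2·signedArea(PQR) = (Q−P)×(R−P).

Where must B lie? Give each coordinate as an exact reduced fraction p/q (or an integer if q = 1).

B = (1289/257, -2120/257)

1. B_x = 1289/257  [A, D, B are collinear ∩ FB ⟂ AD]
2. B_y = -2120/257  [A, D, B are collinear ∩ FB ⟂ AD]
   → B = (1289/257, -2120/257)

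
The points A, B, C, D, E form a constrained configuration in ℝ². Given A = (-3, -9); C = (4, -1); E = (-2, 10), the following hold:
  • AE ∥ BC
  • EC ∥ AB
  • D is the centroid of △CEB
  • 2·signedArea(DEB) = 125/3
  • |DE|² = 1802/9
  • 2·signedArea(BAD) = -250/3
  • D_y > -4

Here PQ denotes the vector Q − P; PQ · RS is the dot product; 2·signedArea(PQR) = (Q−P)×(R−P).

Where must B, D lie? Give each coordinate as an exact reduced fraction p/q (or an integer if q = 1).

1. B_x = 3  [AE ∥ BC ∩ EC ∥ AB]
2. B_y = -20  [AE ∥ BC ∩ EC ∥ AB]
   → B = (3, -20)
3. D_x = 5/3  [D is the centroid of △CEB]
4. D_y = -11/3  [D is the centroid of △CEB]
   → D = (5/3, -11/3)

B = (3, -20)
D = (5/3, -11/3)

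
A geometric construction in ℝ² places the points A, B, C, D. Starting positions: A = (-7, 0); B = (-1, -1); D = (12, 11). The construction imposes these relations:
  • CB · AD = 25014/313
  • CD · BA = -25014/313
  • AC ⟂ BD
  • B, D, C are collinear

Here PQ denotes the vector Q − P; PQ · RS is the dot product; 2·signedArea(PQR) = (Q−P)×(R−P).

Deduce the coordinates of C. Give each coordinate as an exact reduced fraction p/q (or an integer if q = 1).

C = (-1171/313, -1105/313)

1. C_x = -1171/313  [B, D, C are collinear ∩ AC ⟂ BD]
2. C_y = -1105/313  [B, D, C are collinear ∩ AC ⟂ BD]
   → C = (-1171/313, -1105/313)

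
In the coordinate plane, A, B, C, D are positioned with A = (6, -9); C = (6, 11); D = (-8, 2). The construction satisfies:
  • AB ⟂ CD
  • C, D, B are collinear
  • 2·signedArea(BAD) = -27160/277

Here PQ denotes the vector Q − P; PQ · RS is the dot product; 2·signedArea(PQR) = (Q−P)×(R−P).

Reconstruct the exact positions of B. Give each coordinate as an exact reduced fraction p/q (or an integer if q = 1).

1. B_x = -858/277  [C, D, B are collinear ∩ AB ⟂ CD]
2. B_y = 1427/277  [C, D, B are collinear ∩ AB ⟂ CD]
   → B = (-858/277, 1427/277)

B = (-858/277, 1427/277)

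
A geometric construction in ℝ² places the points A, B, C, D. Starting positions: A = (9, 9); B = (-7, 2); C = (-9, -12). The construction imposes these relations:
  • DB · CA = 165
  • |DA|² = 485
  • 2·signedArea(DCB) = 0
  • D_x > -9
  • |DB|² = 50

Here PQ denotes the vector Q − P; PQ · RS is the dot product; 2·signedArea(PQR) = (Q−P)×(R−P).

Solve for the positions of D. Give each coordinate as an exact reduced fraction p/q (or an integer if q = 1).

1. D_x = -8  [2·signedArea(DCB) = 0 ∩ DB · CA = 165]
2. D_y = -5  [2·signedArea(DCB) = 0 ∩ DB · CA = 165]
   → D = (-8, -5)

D = (-8, -5)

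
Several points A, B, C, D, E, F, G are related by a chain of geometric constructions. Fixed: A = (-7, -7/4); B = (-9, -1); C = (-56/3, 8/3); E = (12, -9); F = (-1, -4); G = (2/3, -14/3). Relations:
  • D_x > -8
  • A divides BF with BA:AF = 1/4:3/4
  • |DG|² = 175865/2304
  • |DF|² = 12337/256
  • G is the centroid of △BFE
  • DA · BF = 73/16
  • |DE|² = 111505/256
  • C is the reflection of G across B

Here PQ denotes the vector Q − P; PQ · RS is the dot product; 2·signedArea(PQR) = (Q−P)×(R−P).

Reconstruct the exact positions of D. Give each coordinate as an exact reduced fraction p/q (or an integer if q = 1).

D = (-15/2, -25/16)

1. D_x = -15/2  [line -8·x + 3·y + -885/16 = 0 ∩ |DF|² = 12337/256]
2. D_y = -25/16  [line -8·x + 3·y + -885/16 = 0 ∩ |DF|² = 12337/256]
   → D = (-15/2, -25/16)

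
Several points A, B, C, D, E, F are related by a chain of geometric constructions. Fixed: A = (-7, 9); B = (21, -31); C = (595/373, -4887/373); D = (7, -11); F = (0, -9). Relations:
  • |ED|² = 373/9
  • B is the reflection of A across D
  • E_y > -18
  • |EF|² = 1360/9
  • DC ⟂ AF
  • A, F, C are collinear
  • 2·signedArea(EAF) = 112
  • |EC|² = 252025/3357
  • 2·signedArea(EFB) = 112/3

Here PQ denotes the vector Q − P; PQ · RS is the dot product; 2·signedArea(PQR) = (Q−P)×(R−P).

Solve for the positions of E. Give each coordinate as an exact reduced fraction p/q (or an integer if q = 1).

E = (28/3, -17)

1. E_x = 28/3  [2·signedArea(EFB) = 112/3 ∩ 2·signedArea(EAF) = 112]
2. E_y = -17  [2·signedArea(EFB) = 112/3 ∩ 2·signedArea(EAF) = 112]
   → E = (28/3, -17)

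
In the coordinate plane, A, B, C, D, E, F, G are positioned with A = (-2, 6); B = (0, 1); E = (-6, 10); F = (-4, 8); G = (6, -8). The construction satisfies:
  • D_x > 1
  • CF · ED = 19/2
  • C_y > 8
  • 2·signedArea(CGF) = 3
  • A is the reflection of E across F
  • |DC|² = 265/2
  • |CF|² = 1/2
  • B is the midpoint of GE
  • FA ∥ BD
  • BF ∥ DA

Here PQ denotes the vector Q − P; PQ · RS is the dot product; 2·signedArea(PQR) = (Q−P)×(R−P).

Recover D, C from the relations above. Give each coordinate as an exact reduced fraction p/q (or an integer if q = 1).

C = (-9/2, 17/2)
D = (2, -1)

1. D_x = 2  [BF ∥ DA ∩ FA ∥ BD]
2. D_y = -1  [BF ∥ DA ∩ FA ∥ BD]
   → D = (2, -1)
3. C_x = -9/2  [2·signedArea(CGF) = 3 ∩ CF · ED = 19/2]
4. C_y = 17/2  [2·signedArea(CGF) = 3 ∩ CF · ED = 19/2]
   → C = (-9/2, 17/2)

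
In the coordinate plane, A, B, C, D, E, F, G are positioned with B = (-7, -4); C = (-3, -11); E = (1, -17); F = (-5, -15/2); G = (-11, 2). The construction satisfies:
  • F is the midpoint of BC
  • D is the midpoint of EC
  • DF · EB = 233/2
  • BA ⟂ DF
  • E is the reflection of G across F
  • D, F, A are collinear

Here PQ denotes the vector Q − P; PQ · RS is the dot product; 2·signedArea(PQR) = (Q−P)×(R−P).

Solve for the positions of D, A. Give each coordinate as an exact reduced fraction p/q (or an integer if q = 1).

A = (-1657/233, -948/233)
D = (-1, -14)

1. D_x = -1  [D is the midpoint of EC]
2. D_y = -14  [D is the midpoint of EC]
   → D = (-1, -14)
3. A_x = -1657/233  [D, F, A are collinear ∩ BA ⟂ DF]
4. A_y = -948/233  [D, F, A are collinear ∩ BA ⟂ DF]
   → A = (-1657/233, -948/233)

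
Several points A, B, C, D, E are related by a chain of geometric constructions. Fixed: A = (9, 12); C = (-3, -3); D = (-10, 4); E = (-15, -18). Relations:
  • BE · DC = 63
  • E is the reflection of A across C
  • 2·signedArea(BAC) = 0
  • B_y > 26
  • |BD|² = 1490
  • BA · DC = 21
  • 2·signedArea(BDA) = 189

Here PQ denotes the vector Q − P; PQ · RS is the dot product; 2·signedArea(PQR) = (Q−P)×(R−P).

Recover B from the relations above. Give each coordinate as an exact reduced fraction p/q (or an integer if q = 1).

1. B_x = 21  [2·signedArea(BAC) = 0 ∩ 2·signedArea(BDA) = 189]
2. B_y = 27  [2·signedArea(BAC) = 0 ∩ 2·signedArea(BDA) = 189]
   → B = (21, 27)

B = (21, 27)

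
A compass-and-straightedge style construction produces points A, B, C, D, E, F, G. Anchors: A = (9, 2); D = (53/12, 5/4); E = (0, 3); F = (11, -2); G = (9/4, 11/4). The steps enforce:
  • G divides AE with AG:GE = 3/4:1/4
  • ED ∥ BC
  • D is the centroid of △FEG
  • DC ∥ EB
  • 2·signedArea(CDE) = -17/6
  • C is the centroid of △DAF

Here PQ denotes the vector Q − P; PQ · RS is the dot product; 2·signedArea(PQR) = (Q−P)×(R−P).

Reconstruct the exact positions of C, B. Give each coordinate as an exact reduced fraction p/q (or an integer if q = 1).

1. C_x = 293/36  [C is the centroid of △DAF]
2. C_y = 5/12  [C is the centroid of △DAF]
   → C = (293/36, 5/12)
3. B_x = 67/18  [ED ∥ BC ∩ DC ∥ EB]
4. B_y = 13/6  [ED ∥ BC ∩ DC ∥ EB]
   → B = (67/18, 13/6)

B = (67/18, 13/6)
C = (293/36, 5/12)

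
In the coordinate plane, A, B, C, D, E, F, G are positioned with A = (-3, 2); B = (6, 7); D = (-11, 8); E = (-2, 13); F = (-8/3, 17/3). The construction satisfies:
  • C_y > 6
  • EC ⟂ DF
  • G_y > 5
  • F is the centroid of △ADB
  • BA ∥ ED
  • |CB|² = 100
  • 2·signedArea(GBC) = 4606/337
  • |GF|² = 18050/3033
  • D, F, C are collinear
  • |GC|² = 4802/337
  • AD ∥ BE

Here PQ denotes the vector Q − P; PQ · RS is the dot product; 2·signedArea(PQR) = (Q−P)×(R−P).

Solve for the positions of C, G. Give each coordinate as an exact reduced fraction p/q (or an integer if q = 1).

C = (-1332/337, 2031/337)
G = (-107/337, 1688/337)

1. C_x = -1332/337  [D, F, C are collinear ∩ EC ⟂ DF]
2. C_y = 2031/337  [D, F, C are collinear ∩ EC ⟂ DF]
   → C = (-1332/337, 2031/337)
3. G_x = -107/337  [line 328/337·x + -3354/337·y + 16904/337 = 0 ∩ |GF|² = 18050/3033]
4. G_y = 1688/337  [line 328/337·x + -3354/337·y + 16904/337 = 0 ∩ |GF|² = 18050/3033]
   → G = (-107/337, 1688/337)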